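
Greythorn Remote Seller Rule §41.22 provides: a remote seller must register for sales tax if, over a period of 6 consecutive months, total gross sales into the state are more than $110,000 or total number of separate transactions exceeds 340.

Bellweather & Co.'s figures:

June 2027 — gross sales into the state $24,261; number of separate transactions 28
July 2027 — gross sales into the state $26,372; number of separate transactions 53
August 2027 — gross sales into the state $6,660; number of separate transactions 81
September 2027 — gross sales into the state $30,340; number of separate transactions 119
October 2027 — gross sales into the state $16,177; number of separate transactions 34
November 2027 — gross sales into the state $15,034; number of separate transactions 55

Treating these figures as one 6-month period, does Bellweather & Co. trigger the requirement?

Yes

Total gross sales into the state: $24,261 + $26,372 + $6,660 + $30,340 + $16,177 + $15,034 = $118,844 (> $110,000).
Total number of separate transactions: 28 + 53 + 81 + 119 + 34 + 55 = 370 (> 340).
The test is 'or': at least one threshold is exceeded.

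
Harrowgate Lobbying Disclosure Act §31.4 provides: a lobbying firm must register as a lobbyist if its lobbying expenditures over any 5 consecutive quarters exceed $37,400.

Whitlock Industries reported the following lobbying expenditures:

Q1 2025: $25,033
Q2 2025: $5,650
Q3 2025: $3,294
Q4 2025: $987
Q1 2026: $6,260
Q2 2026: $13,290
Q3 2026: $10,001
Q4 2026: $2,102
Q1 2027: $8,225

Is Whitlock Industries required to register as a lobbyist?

Q1 2025–Q1 2026: $25,033 + $5,650 + $3,294 + $987 + $6,260 = $41,224 (over)
Q2 2025–Q2 2026: $5,650 + $3,294 + $987 + $6,260 + $13,290 = $29,481 (under)
Q3 2025–Q3 2026: $3,294 + $987 + $6,260 + $13,290 + $10,001 = $33,832 (under)
Q4 2025–Q4 2026: $987 + $6,260 + $13,290 + $10,001 + $2,102 = $32,640 (under)
Q1 2026–Q1 2027: $6,260 + $13,290 + $10,001 + $2,102 + $8,225 = $39,878 (over)
At least one window exceeds $37,400.

Yes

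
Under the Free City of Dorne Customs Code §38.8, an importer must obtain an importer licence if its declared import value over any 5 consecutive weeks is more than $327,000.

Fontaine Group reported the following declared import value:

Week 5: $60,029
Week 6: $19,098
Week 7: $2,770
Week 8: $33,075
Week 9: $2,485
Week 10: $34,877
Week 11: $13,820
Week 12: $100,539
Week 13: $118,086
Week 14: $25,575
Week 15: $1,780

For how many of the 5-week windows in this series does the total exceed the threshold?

0

Week 5–Week 9: $60,029 + $19,098 + $2,770 + $33,075 + $2,485 = $117,457 (under)
Week 6–Week 10: $19,098 + $2,770 + $33,075 + $2,485 + $34,877 = $92,305 (under)
Week 7–Week 11: $2,770 + $33,075 + $2,485 + $34,877 + $13,820 = $87,027 (under)
Week 8–Week 12: $33,075 + $2,485 + $34,877 + $13,820 + $100,539 = $184,796 (under)
Week 9–Week 13: $2,485 + $34,877 + $13,820 + $100,539 + $118,086 = $269,807 (under)
Week 10–Week 14: $34,877 + $13,820 + $100,539 + $118,086 + $25,575 = $292,897 (under)
Week 11–Week 15: $13,820 + $100,539 + $118,086 + $25,575 + $1,780 = $259,800 (under)
0 windows exceed the threshold.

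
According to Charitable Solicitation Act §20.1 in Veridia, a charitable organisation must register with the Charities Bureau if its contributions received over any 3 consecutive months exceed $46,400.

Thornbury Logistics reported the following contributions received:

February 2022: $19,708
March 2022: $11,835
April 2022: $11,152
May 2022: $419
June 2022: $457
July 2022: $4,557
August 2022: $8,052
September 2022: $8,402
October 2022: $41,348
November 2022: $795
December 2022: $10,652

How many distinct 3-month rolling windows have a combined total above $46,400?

3

February 2022–April 2022: $19,708 + $11,835 + $11,152 = $42,695 (under)
March 2022–May 2022: $11,835 + $11,152 + $419 = $23,406 (under)
April 2022–June 2022: $11,152 + $419 + $457 = $12,028 (under)
May 2022–July 2022: $419 + $457 + $4,557 = $5,433 (under)
June 2022–August 2022: $457 + $4,557 + $8,052 = $13,066 (under)
July 2022–September 2022: $4,557 + $8,052 + $8,402 = $21,011 (under)
August 2022–October 2022: $8,052 + $8,402 + $41,348 = $57,802 (over)
September 2022–November 2022: $8,402 + $41,348 + $795 = $50,545 (over)
October 2022–December 2022: $41,348 + $795 + $10,652 = $52,795 (over)
3 windows exceed the threshold.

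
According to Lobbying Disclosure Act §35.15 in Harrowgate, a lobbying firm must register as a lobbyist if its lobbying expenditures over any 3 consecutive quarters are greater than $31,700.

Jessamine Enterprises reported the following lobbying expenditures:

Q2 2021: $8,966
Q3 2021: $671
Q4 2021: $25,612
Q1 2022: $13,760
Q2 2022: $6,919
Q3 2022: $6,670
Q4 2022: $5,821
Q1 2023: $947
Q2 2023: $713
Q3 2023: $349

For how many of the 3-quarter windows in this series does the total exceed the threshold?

3

Q2 2021–Q4 2021: $8,966 + $671 + $25,612 = $35,249 (over)
Q3 2021–Q1 2022: $671 + $25,612 + $13,760 = $40,043 (over)
Q4 2021–Q2 2022: $25,612 + $13,760 + $6,919 = $46,291 (over)
Q1 2022–Q3 2022: $13,760 + $6,919 + $6,670 = $27,349 (under)
Q2 2022–Q4 2022: $6,919 + $6,670 + $5,821 = $19,410 (under)
Q3 2022–Q1 2023: $6,670 + $5,821 + $947 = $13,438 (under)
Q4 2022–Q2 2023: $5,821 + $947 + $713 = $7,481 (under)
Q1 2023–Q3 2023: $947 + $713 + $349 = $2,009 (under)
3 windows exceed the threshold.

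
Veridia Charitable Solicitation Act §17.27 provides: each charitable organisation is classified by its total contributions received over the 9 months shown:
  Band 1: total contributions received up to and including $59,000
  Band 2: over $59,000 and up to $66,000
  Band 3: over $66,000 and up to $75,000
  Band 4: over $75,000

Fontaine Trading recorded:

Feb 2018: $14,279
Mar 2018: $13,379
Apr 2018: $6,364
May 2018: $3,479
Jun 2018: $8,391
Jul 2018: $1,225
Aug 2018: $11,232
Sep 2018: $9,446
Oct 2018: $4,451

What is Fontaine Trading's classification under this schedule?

Total contributions received: $14,279 + $13,379 + $6,364 + $3,479 + $8,391 + $1,225 + $11,232 + $9,446 + $4,451 = $72,246.
$66,000 < $72,246 ≤ $75,000, so Band 3 applies.

Band 3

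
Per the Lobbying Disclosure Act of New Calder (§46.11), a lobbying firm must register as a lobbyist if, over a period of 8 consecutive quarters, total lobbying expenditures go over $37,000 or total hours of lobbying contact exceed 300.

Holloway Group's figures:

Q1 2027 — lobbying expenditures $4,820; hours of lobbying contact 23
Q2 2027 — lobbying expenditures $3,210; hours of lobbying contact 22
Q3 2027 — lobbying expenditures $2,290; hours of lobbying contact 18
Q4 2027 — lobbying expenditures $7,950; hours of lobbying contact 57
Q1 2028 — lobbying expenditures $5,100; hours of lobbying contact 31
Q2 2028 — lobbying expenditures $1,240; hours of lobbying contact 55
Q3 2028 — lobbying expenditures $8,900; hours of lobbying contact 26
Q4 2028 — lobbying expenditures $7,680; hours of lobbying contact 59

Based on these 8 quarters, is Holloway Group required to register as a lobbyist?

Yes

Total lobbying expenditures: $4,820 + $3,210 + $2,290 + $7,950 + $5,100 + $1,240 + $8,900 + $7,680 = $41,190 (> $37,000).
Total hours of lobbying contact: 23 + 22 + 18 + 57 + 31 + 55 + 26 + 59 = 291 (≤ 300).
The test is 'or': at least one threshold is exceeded.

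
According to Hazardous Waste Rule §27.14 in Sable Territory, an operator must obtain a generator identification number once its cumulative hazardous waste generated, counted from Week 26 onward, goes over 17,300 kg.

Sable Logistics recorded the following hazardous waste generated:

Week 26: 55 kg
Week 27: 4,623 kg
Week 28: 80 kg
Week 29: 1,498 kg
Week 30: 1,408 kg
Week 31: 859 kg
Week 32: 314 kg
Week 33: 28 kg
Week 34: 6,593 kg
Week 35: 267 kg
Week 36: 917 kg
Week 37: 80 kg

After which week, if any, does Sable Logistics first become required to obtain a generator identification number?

Through Week 26: 55 kg
Through Week 27: 4,678 kg
Through Week 28: 4,758 kg
Through Week 29: 6,256 kg
Through Week 30: 7,664 kg
Through Week 31: 8,523 kg
Through Week 32: 8,837 kg
Through Week 33: 8,865 kg
Through Week 34: 15,458 kg
Through Week 35: 15,725 kg
Through Week 36: 16,642 kg
Through Week 37: 16,722 kg
Final cumulative total 16,722 kg ≤ 17,300 kg; the threshold is never exceeded.

Not triggered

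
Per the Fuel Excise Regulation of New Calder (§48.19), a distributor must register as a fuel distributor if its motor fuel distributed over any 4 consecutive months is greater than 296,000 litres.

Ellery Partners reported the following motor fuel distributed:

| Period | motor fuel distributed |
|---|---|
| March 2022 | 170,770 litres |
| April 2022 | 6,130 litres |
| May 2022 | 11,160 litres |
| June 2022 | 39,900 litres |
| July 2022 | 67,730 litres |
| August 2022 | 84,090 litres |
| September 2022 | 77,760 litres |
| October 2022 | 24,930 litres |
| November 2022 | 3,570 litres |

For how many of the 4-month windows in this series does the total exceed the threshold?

0

March 2022–June 2022: 170,770 litres + 6,130 litres + 11,160 litres + 39,900 litres = 227,960 litres (under)
April 2022–July 2022: 6,130 litres + 11,160 litres + 39,900 litres + 67,730 litres = 124,920 litres (under)
May 2022–August 2022: 11,160 litres + 39,900 litres + 67,730 litres + 84,090 litres = 202,880 litres (under)
June 2022–September 2022: 39,900 litres + 67,730 litres + 84,090 litres + 77,760 litres = 269,480 litres (under)
July 2022–October 2022: 67,730 litres + 84,090 litres + 77,760 litres + 24,930 litres = 254,510 litres (under)
August 2022–November 2022: 84,090 litres + 77,760 litres + 24,930 litres + 3,570 litres = 190,350 litres (under)
0 windows exceed the threshold.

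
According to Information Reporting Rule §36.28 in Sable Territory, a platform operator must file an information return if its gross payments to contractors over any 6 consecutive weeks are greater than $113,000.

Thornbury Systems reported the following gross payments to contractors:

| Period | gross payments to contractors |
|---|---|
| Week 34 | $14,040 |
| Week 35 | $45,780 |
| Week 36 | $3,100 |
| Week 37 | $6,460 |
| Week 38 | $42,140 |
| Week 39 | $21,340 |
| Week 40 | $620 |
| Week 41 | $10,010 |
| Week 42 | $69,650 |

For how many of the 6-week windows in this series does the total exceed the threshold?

Week 34–Week 39: $14,040 + $45,780 + $3,100 + $6,460 + $42,140 + $21,340 = $132,860 (over)
Week 35–Week 40: $45,780 + $3,100 + $6,460 + $42,140 + $21,340 + $620 = $119,440 (over)
Week 36–Week 41: $3,100 + $6,460 + $42,140 + $21,340 + $620 + $10,010 = $83,670 (under)
Week 37–Week 42: $6,460 + $42,140 + $21,340 + $620 + $10,010 + $69,650 = $150,220 (over)
3 windows exceed the threshold.

3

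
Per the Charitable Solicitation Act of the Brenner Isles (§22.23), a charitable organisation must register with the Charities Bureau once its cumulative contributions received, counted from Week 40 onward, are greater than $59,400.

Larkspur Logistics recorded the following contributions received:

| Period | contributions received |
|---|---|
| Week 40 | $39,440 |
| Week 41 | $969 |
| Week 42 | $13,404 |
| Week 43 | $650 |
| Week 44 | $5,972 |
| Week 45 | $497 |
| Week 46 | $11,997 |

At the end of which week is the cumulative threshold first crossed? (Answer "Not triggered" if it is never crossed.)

Week 44

Through Week 40: $39,440
Through Week 41: $40,409
Through Week 42: $53,813
Through Week 43: $54,463
Through Week 44: $60,435 ← exceeds threshold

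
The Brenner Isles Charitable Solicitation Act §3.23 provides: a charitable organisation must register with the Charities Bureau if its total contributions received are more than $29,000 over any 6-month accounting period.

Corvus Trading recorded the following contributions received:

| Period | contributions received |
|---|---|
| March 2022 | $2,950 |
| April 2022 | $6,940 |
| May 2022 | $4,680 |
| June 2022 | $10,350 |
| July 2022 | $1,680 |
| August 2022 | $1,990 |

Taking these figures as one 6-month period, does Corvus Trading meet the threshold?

No

Total contributions received: $2,950 + $6,940 + $4,680 + $10,350 + $1,680 + $1,990 = $28,590.
$28,590 ≤ $29,000, so the threshold is not exceeded.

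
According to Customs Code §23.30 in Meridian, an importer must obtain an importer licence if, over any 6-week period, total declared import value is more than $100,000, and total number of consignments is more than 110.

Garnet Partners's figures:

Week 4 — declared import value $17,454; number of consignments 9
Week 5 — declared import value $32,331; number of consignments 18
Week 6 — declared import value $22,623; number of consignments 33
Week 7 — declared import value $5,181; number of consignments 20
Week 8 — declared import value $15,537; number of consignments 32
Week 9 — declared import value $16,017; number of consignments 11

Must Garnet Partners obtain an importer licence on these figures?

Total declared import value: $17,454 + $32,331 + $22,623 + $5,181 + $15,537 + $16,017 = $109,143 (> $100,000).
Total number of consignments: 9 + 18 + 33 + 20 + 32 + 11 = 123 (> 110).
The test is 'and': both thresholds are exceeded.

Yes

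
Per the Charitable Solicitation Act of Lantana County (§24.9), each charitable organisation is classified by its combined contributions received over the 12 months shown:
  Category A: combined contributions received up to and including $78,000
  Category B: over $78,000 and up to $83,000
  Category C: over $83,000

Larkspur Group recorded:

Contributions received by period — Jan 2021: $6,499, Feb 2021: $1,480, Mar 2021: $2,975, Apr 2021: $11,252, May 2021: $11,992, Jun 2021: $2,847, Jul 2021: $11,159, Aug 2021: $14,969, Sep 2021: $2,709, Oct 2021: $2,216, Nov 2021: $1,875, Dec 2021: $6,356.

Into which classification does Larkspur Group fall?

Category A

Combined contributions received: $6,499 + $1,480 + $2,975 + $11,252 + $11,992 + $2,847 + $11,159 + $14,969 + $2,709 + $2,216 + $1,875 + $6,356 = $76,329.
$76,329 ≤ $78,000, so Category A applies.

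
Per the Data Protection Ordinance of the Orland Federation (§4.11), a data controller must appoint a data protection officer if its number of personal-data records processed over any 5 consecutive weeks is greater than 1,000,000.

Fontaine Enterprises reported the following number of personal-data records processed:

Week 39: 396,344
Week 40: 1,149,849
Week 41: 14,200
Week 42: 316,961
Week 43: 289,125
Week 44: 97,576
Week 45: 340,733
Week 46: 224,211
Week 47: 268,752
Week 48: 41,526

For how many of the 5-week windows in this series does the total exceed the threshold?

5

Week 39–Week 43: 396,344 + 1,149,849 + 14,200 + 316,961 + 289,125 = 2,166,479 (over)
Week 40–Week 44: 1,149,849 + 14,200 + 316,961 + 289,125 + 97,576 = 1,867,711 (over)
Week 41–Week 45: 14,200 + 316,961 + 289,125 + 97,576 + 340,733 = 1,058,595 (over)
Week 42–Week 46: 316,961 + 289,125 + 97,576 + 340,733 + 224,211 = 1,268,606 (over)
Week 43–Week 47: 289,125 + 97,576 + 340,733 + 224,211 + 268,752 = 1,220,397 (over)
Week 44–Week 48: 97,576 + 340,733 + 224,211 + 268,752 + 41,526 = 972,798 (under)
5 windows exceed the threshold.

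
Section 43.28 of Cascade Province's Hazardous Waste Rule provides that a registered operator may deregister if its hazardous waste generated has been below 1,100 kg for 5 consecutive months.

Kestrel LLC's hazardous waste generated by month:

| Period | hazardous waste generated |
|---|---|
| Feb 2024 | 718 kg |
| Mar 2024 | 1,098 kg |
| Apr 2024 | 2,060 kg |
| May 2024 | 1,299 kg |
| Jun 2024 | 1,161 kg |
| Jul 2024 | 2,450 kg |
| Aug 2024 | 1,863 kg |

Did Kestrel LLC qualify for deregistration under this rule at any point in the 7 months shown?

No

Months below 1,100 kg: Feb 2024, Mar 2024.
Longest run of consecutive months below the threshold: 2.
2 < 5, so Kestrel LLC never became eligible.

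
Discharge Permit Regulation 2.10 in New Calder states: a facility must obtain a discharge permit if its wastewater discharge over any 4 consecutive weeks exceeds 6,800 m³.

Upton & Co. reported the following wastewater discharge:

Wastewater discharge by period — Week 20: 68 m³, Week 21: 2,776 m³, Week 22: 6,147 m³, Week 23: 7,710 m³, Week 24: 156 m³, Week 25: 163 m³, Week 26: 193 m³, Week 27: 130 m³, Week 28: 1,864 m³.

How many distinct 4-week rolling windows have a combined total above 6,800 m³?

4

Week 20–Week 23: 68 m³ + 2,776 m³ + 6,147 m³ + 7,710 m³ = 16,701 m³ (over)
Week 21–Week 24: 2,776 m³ + 6,147 m³ + 7,710 m³ + 156 m³ = 16,789 m³ (over)
Week 22–Week 25: 6,147 m³ + 7,710 m³ + 156 m³ + 163 m³ = 14,176 m³ (over)
Week 23–Week 26: 7,710 m³ + 156 m³ + 163 m³ + 193 m³ = 8,222 m³ (over)
Week 24–Week 27: 156 m³ + 163 m³ + 193 m³ + 130 m³ = 642 m³ (under)
Week 25–Week 28: 163 m³ + 193 m³ + 130 m³ + 1,864 m³ = 2,350 m³ (under)
4 windows exceed the threshold.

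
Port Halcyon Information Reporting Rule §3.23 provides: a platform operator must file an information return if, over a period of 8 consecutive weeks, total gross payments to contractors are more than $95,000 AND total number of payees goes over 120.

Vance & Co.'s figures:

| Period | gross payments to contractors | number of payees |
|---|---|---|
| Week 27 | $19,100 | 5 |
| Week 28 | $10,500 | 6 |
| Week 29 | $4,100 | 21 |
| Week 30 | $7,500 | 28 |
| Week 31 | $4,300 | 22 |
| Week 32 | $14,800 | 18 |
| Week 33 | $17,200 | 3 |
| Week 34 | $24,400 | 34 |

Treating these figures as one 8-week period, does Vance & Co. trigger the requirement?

Total gross payments to contractors: $19,100 + $10,500 + $4,100 + $7,500 + $4,300 + $14,800 + $17,200 + $24,400 = $101,900 (> $95,000).
Total number of payees: 5 + 6 + 21 + 28 + 22 + 18 + 3 + 34 = 137 (> 120).
The test is 'and': both thresholds are exceeded.

Yes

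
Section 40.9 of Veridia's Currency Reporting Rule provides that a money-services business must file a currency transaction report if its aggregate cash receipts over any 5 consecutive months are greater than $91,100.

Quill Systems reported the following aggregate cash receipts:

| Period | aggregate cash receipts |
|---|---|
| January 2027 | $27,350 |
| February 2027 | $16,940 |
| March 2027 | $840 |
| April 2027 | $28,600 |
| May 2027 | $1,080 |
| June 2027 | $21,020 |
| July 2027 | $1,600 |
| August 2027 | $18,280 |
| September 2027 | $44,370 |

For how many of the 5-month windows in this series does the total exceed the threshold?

January 2027–May 2027: $27,350 + $16,940 + $840 + $28,600 + $1,080 = $74,810 (under)
February 2027–June 2027: $16,940 + $840 + $28,600 + $1,080 + $21,020 = $68,480 (under)
March 2027–July 2027: $840 + $28,600 + $1,080 + $21,020 + $1,600 = $53,140 (under)
April 2027–August 2027: $28,600 + $1,080 + $21,020 + $1,600 + $18,280 = $70,580 (under)
May 2027–September 2027: $1,080 + $21,020 + $1,600 + $18,280 + $44,370 = $86,350 (under)
0 windows exceed the threshold.

0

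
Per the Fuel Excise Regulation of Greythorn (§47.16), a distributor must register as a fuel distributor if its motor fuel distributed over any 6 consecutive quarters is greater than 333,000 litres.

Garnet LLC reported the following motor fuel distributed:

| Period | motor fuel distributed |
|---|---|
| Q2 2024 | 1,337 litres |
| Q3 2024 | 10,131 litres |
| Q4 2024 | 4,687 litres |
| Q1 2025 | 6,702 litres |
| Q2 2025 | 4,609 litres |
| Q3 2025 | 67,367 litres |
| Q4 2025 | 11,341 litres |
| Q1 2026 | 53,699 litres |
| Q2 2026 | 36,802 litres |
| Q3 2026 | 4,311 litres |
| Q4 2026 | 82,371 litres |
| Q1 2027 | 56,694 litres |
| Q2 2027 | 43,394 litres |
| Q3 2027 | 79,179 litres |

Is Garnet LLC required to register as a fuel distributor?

Q2 2024–Q3 2025: 1,337 litres + 10,131 litres + 4,687 litres + 6,702 litres + 4,609 litres + 67,367 litres = 94,833 litres (under)
Q3 2024–Q4 2025: 10,131 litres + 4,687 litres + 6,702 litres + 4,609 litres + 67,367 litres + 11,341 litres = 104,837 litres (under)
Q4 2024–Q1 2026: 4,687 litres + 6,702 litres + 4,609 litres + 67,367 litres + 11,341 litres + 53,699 litres = 148,405 litres (under)
Q1 2025–Q2 2026: 6,702 litres + 4,609 litres + 67,367 litres + 11,341 litres + 53,699 litres + 36,802 litres = 180,520 litres (under)
Q2 2025–Q3 2026: 4,609 litres + 67,367 litres + 11,341 litres + 53,699 litres + 36,802 litres + 4,311 litres = 178,129 litres (under)
Q3 2025–Q4 2026: 67,367 litres + 11,341 litres + 53,699 litres + 36,802 litres + 4,311 litres + 82,371 litres = 255,891 litres (under)
Q4 2025–Q1 2027: 11,341 litres + 53,699 litres + 36,802 litres + 4,311 litres + 82,371 litres + 56,694 litres = 245,218 litres (under)
Q1 2026–Q2 2027: 53,699 litres + 36,802 litres + 4,311 litres + 82,371 litres + 56,694 litres + 43,394 litres = 277,271 litres (under)
Q2 2026–Q3 2027: 36,802 litres + 4,311 litres + 82,371 litres + 56,694 litres + 43,394 litres + 79,179 litres = 302,751 litres (under)
No window exceeds 333,000 litres.

No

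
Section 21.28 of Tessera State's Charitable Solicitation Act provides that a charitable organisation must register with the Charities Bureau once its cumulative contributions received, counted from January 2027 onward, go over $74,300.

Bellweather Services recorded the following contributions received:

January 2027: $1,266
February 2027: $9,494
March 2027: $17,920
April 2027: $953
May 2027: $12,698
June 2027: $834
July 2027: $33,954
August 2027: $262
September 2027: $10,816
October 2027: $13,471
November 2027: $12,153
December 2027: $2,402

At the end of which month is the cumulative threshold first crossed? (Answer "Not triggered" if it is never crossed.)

Through January 2027: $1,266
Through February 2027: $10,760
Through March 2027: $28,680
Through April 2027: $29,633
Through May 2027: $42,331
Through June 2027: $43,165
Through July 2027: $77,119 ← exceeds threshold

July 2027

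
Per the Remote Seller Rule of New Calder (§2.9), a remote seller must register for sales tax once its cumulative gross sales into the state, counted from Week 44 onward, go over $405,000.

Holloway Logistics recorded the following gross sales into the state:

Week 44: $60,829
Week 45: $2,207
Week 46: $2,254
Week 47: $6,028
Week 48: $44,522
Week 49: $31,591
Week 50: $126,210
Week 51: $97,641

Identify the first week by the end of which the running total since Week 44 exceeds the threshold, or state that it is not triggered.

Not triggered

Through Week 44: $60,829
Through Week 45: $63,036
Through Week 46: $65,290
Through Week 47: $71,318
Through Week 48: $115,840
Through Week 49: $147,431
Through Week 50: $273,641
Through Week 51: $371,282
Final cumulative total $371,282 ≤ $405,000; the threshold is never exceeded.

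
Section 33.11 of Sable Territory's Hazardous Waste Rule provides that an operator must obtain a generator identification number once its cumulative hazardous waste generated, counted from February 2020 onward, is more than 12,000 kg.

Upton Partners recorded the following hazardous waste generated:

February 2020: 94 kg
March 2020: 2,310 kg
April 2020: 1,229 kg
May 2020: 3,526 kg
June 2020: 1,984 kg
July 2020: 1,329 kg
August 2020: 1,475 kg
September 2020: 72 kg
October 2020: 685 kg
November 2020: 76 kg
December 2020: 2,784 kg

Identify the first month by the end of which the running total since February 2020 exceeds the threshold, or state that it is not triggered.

September 2020

Through February 2020: 94 kg
Through March 2020: 2,404 kg
Through April 2020: 3,633 kg
Through May 2020: 7,159 kg
Through June 2020: 9,143 kg
Through July 2020: 10,472 kg
Through August 2020: 11,947 kg
Through September 2020: 12,019 kg ← exceeds threshold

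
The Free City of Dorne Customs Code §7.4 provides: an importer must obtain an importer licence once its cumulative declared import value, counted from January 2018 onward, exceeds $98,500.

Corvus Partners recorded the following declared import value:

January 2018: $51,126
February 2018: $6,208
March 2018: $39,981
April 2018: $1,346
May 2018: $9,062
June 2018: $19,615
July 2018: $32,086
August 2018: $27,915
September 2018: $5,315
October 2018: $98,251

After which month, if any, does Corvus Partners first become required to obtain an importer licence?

April 2018

Through January 2018: $51,126
Through February 2018: $57,334
Through March 2018: $97,315
Through April 2018: $98,661 ← exceeds threshold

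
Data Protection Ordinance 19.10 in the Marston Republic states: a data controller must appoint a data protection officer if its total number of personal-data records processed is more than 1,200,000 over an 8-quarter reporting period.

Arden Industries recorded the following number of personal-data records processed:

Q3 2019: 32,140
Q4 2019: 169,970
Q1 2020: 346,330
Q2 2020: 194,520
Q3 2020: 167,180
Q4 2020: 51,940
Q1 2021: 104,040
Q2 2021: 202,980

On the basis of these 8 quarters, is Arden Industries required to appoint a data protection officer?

Total number of personal-data records processed: 32,140 + 169,970 + 346,330 + 194,520 + 167,180 + 51,940 + 104,040 + 202,980 = 1,269,100.
1,269,100 > 1,200,000, so the threshold is exceeded.

Yes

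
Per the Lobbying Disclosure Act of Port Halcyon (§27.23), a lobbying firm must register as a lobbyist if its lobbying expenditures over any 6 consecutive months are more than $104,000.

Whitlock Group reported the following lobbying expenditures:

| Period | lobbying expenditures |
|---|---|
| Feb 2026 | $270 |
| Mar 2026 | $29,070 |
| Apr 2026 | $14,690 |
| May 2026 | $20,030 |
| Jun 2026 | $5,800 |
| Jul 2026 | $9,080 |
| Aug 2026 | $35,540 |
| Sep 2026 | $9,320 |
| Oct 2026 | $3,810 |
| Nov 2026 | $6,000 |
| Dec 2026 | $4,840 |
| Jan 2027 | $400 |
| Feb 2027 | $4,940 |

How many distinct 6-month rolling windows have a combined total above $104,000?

1

Feb 2026–Jul 2026: $270 + $29,070 + $14,690 + $20,030 + $5,800 + $9,080 = $78,940 (under)
Mar 2026–Aug 2026: $29,070 + $14,690 + $20,030 + $5,800 + $9,080 + $35,540 = $114,210 (over)
Apr 2026–Sep 2026: $14,690 + $20,030 + $5,800 + $9,080 + $35,540 + $9,320 = $94,460 (under)
May 2026–Oct 2026: $20,030 + $5,800 + $9,080 + $35,540 + $9,320 + $3,810 = $83,580 (under)
Jun 2026–Nov 2026: $5,800 + $9,080 + $35,540 + $9,320 + $3,810 + $6,000 = $69,550 (under)
Jul 2026–Dec 2026: $9,080 + $35,540 + $9,320 + $3,810 + $6,000 + $4,840 = $68,590 (under)
Aug 2026–Jan 2027: $35,540 + $9,320 + $3,810 + $6,000 + $4,840 + $400 = $59,910 (under)
Sep 2026–Feb 2027: $9,320 + $3,810 + $6,000 + $4,840 + $400 + $4,940 = $29,310 (under)
1 window exceeds the threshold.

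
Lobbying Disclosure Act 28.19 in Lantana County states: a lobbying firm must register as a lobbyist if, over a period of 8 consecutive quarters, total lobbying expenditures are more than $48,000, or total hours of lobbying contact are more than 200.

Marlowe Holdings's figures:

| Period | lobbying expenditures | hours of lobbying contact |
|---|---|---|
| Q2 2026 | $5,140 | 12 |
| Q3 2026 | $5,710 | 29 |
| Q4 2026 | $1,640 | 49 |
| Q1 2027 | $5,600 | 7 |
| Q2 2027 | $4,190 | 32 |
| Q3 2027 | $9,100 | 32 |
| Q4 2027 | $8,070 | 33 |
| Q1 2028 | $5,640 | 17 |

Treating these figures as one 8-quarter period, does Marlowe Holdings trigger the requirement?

Yes

Total lobbying expenditures: $5,140 + $5,710 + $1,640 + $5,600 + $4,190 + $9,100 + $8,070 + $5,640 = $45,090 (≤ $48,000).
Total hours of lobbying contact: 12 + 29 + 49 + 7 + 32 + 32 + 33 + 17 = 211 (> 200).
The test is 'or': at least one threshold is exceeded.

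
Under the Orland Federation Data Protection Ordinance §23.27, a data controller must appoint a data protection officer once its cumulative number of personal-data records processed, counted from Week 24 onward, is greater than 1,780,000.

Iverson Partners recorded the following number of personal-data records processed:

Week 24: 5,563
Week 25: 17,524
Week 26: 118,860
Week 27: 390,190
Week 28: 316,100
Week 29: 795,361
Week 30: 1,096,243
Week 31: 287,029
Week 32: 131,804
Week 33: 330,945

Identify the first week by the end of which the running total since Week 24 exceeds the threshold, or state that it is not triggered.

Week 30

Through Week 24: 5,563
Through Week 25: 23,087
Through Week 26: 141,947
Through Week 27: 532,137
Through Week 28: 848,237
Through Week 29: 1,643,598
Through Week 30: 2,739,841 ← exceeds threshold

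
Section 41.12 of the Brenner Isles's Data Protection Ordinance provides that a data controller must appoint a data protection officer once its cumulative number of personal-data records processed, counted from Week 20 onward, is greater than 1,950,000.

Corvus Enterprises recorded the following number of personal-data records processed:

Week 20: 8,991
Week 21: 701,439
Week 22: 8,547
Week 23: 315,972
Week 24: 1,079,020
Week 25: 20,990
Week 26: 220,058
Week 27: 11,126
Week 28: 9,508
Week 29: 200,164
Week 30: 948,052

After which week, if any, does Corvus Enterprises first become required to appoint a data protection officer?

Through Week 20: 8,991
Through Week 21: 710,430
Through Week 22: 718,977
Through Week 23: 1,034,949
Through Week 24: 2,113,969 ← exceeds threshold

Week 24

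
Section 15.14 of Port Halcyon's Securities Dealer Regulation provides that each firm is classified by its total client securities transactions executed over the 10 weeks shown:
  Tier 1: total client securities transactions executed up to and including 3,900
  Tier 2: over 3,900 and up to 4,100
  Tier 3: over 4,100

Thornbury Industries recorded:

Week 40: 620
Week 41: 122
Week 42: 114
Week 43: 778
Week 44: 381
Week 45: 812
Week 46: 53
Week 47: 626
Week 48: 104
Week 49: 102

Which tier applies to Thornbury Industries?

Total client securities transactions executed: 620 + 122 + 114 + 778 + 381 + 812 + 53 + 626 + 104 + 102 = 3,712.
3,712 ≤ 3,900, so Tier 1 applies.

Tier 1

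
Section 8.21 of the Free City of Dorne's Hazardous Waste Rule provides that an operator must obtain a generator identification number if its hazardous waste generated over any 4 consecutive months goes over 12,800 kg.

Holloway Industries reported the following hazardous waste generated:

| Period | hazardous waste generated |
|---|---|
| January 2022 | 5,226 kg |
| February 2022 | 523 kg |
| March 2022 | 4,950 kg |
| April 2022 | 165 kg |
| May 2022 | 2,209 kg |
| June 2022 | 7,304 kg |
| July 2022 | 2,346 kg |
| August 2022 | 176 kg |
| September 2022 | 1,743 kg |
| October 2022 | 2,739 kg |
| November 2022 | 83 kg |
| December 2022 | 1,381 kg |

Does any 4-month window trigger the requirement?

January 2022–April 2022: 5,226 kg + 523 kg + 4,950 kg + 165 kg = 10,864 kg (under)
February 2022–May 2022: 523 kg + 4,950 kg + 165 kg + 2,209 kg = 7,847 kg (under)
March 2022–June 2022: 4,950 kg + 165 kg + 2,209 kg + 7,304 kg = 14,628 kg (over)
April 2022–July 2022: 165 kg + 2,209 kg + 7,304 kg + 2,346 kg = 12,024 kg (under)
May 2022–August 2022: 2,209 kg + 7,304 kg + 2,346 kg + 176 kg = 12,035 kg (under)
June 2022–September 2022: 7,304 kg + 2,346 kg + 176 kg + 1,743 kg = 11,569 kg (under)
July 2022–October 2022: 2,346 kg + 176 kg + 1,743 kg + 2,739 kg = 7,004 kg (under)
August 2022–November 2022: 176 kg + 1,743 kg + 2,739 kg + 83 kg = 4,741 kg (under)
September 2022–December 2022: 1,743 kg + 2,739 kg + 83 kg + 1,381 kg = 5,946 kg (under)
At least one window exceeds 12,800 kg.

Yes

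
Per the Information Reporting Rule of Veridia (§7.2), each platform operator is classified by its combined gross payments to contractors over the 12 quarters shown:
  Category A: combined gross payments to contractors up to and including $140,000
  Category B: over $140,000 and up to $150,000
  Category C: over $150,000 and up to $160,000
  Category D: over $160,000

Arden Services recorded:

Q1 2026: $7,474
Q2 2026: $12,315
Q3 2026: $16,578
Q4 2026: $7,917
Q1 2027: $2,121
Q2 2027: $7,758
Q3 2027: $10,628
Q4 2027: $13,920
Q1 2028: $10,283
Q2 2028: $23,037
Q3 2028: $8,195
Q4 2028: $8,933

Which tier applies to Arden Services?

Category A

Combined gross payments to contractors: $7,474 + $12,315 + $16,578 + $7,917 + $2,121 + $7,758 + $10,628 + $13,920 + $10,283 + $23,037 + $8,195 + $8,933 = $129,159.
$129,159 ≤ $140,000, so Category A applies.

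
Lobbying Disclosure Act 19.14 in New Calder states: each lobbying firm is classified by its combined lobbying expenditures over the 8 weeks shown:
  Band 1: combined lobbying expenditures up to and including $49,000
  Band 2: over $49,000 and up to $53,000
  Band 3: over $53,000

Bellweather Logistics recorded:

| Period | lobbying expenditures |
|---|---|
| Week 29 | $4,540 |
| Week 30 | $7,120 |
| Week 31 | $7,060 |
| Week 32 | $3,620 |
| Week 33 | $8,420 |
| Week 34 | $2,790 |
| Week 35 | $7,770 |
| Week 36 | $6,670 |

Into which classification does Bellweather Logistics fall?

Band 1

Combined lobbying expenditures: $4,540 + $7,120 + $7,060 + $3,620 + $8,420 + $2,790 + $7,770 + $6,670 = $47,990.
$47,990 ≤ $49,000, so Band 1 applies.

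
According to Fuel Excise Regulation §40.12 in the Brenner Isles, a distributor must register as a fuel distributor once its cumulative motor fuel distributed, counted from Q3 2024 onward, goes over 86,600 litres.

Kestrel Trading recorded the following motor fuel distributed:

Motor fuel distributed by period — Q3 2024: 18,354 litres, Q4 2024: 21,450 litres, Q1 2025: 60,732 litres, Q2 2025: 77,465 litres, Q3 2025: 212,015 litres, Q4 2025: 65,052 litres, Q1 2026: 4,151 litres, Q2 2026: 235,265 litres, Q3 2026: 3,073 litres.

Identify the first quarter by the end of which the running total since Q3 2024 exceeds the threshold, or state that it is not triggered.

Through Q3 2024: 18,354 litres
Through Q4 2024: 39,804 litres
Through Q1 2025: 100,536 litres ← exceeds threshold

Q1 2025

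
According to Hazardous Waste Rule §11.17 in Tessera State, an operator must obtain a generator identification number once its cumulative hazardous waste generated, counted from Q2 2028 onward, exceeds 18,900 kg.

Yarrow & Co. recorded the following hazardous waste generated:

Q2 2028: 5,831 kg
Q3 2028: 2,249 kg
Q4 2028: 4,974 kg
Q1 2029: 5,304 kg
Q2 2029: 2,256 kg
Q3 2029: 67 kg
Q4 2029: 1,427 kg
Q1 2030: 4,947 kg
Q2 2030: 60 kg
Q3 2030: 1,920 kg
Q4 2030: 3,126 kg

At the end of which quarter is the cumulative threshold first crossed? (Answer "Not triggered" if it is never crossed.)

Q2 2029

Through Q2 2028: 5,831 kg
Through Q3 2028: 8,080 kg
Through Q4 2028: 13,054 kg
Through Q1 2029: 18,358 kg
Through Q2 2029: 20,614 kg ← exceeds threshold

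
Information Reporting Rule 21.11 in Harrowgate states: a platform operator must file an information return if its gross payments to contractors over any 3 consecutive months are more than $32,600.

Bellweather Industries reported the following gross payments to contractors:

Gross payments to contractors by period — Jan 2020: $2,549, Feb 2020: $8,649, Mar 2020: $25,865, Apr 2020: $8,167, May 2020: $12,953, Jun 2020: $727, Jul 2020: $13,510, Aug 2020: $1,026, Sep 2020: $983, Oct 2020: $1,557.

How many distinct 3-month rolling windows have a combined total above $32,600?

3

Jan 2020–Mar 2020: $2,549 + $8,649 + $25,865 = $37,063 (over)
Feb 2020–Apr 2020: $8,649 + $25,865 + $8,167 = $42,681 (over)
Mar 2020–May 2020: $25,865 + $8,167 + $12,953 = $46,985 (over)
Apr 2020–Jun 2020: $8,167 + $12,953 + $727 = $21,847 (under)
May 2020–Jul 2020: $12,953 + $727 + $13,510 = $27,190 (under)
Jun 2020–Aug 2020: $727 + $13,510 + $1,026 = $15,263 (under)
Jul 2020–Sep 2020: $13,510 + $1,026 + $983 = $15,519 (under)
Aug 2020–Oct 2020: $1,026 + $983 + $1,557 = $3,566 (under)
3 windows exceed the threshold.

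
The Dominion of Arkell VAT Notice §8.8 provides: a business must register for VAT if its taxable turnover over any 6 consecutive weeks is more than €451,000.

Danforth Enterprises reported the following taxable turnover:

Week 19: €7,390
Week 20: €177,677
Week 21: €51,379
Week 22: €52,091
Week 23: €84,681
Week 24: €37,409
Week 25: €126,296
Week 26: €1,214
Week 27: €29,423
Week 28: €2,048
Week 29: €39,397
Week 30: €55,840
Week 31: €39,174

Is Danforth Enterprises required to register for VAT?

Week 19–Week 24: €7,390 + €177,677 + €51,379 + €52,091 + €84,681 + €37,409 = €410,627 (under)
Week 20–Week 25: €177,677 + €51,379 + €52,091 + €84,681 + €37,409 + €126,296 = €529,533 (over)
Week 21–Week 26: €51,379 + €52,091 + €84,681 + €37,409 + €126,296 + €1,214 = €353,070 (under)
Week 22–Week 27: €52,091 + €84,681 + €37,409 + €126,296 + €1,214 + €29,423 = €331,114 (under)
Week 23–Week 28: €84,681 + €37,409 + €126,296 + €1,214 + €29,423 + €2,048 = €281,071 (under)
Week 24–Week 29: €37,409 + €126,296 + €1,214 + €29,423 + €2,048 + €39,397 = €235,787 (under)
Week 25–Week 30: €126,296 + €1,214 + €29,423 + €2,048 + €39,397 + €55,840 = €254,218 (under)
Week 26–Week 31: €1,214 + €29,423 + €2,048 + €39,397 + €55,840 + €39,174 = €167,096 (under)
At least one window exceeds €451,000.

Yes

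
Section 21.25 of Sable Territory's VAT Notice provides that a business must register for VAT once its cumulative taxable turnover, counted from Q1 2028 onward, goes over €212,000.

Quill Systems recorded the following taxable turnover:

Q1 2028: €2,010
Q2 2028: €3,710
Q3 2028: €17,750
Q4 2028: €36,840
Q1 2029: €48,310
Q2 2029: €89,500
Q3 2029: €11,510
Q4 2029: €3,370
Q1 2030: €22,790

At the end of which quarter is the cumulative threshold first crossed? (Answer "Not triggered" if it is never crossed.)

Through Q1 2028: €2,010
Through Q2 2028: €5,720
Through Q3 2028: €23,470
Through Q4 2028: €60,310
Through Q1 2029: €108,620
Through Q2 2029: €198,120
Through Q3 2029: €209,630
Through Q4 2029: €213,000 ← exceeds threshold

Q4 2029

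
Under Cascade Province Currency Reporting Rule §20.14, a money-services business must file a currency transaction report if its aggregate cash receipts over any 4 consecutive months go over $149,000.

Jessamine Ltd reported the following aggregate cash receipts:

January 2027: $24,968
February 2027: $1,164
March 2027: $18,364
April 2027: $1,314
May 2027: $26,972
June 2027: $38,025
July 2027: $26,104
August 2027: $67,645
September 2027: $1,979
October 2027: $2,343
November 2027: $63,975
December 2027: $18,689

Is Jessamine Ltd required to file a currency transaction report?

January 2027–April 2027: $24,968 + $1,164 + $18,364 + $1,314 = $45,810 (under)
February 2027–May 2027: $1,164 + $18,364 + $1,314 + $26,972 = $47,814 (under)
March 2027–June 2027: $18,364 + $1,314 + $26,972 + $38,025 = $84,675 (under)
April 2027–July 2027: $1,314 + $26,972 + $38,025 + $26,104 = $92,415 (under)
May 2027–August 2027: $26,972 + $38,025 + $26,104 + $67,645 = $158,746 (over)
June 2027–September 2027: $38,025 + $26,104 + $67,645 + $1,979 = $133,753 (under)
July 2027–October 2027: $26,104 + $67,645 + $1,979 + $2,343 = $98,071 (under)
August 2027–November 2027: $67,645 + $1,979 + $2,343 + $63,975 = $135,942 (under)
September 2027–December 2027: $1,979 + $2,343 + $63,975 + $18,689 = $86,986 (under)
At least one window exceeds $149,000.

Yes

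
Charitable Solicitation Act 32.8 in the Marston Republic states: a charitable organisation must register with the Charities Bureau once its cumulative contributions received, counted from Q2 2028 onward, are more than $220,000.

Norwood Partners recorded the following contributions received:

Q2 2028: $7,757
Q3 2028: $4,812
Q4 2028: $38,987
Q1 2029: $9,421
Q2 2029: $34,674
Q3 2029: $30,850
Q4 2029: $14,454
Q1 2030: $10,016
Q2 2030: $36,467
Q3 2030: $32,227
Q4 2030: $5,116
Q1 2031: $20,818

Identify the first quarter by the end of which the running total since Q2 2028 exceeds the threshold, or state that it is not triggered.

Through Q2 2028: $7,757
Through Q3 2028: $12,569
Through Q4 2028: $51,556
Through Q1 2029: $60,977
Through Q2 2029: $95,651
Through Q3 2029: $126,501
Through Q4 2029: $140,955
Through Q1 2030: $150,971
Through Q2 2030: $187,438
Through Q3 2030: $219,665
Through Q4 2030: $224,781 ← exceeds threshold

Q4 2030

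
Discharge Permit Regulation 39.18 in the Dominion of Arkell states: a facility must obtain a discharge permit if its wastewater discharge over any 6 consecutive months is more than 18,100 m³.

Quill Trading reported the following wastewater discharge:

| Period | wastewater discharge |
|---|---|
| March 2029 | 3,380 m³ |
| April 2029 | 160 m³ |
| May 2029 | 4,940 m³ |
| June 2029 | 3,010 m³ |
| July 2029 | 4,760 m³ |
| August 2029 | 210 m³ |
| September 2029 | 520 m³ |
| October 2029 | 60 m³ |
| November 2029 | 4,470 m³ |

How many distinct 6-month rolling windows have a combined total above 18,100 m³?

March 2029–August 2029: 3,380 m³ + 160 m³ + 4,940 m³ + 3,010 m³ + 4,760 m³ + 210 m³ = 16,460 m³ (under)
April 2029–September 2029: 160 m³ + 4,940 m³ + 3,010 m³ + 4,760 m³ + 210 m³ + 520 m³ = 13,600 m³ (under)
May 2029–October 2029: 4,940 m³ + 3,010 m³ + 4,760 m³ + 210 m³ + 520 m³ + 60 m³ = 13,500 m³ (under)
June 2029–November 2029: 3,010 m³ + 4,760 m³ + 210 m³ + 520 m³ + 60 m³ + 4,470 m³ = 13,030 m³ (under)
0 windows exceed the threshold.

0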